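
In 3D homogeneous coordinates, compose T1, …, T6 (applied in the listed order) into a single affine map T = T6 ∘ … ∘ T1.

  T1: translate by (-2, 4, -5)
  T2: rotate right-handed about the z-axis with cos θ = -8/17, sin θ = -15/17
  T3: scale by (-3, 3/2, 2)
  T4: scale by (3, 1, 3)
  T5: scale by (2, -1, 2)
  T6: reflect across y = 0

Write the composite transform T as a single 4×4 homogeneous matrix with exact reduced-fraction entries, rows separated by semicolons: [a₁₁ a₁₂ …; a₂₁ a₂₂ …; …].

T1 = [1 0 0 -2; 0 1 0 4; 0 0 1 -5; 0 0 0 1]
T2·T1 = [-8/17 15/17 0 76/17; -15/17 -8/17 0 -2/17; 0 0 1 -5; 0 0 0 1]
T3·…·T1 = [24/17 -45/17 0 -228/17; -45/34 -12/17 0 -3/17; 0 0 2 -10; 0 0 0 1]
T4·…·T1 = [72/17 -135/17 0 -684/17; -45/34 -12/17 0 -3/17; 0 0 6 -30; 0 0 0 1]
T5·…·T1 = [144/17 -270/17 0 -1368/17; 45/34 12/17 0 3/17; 0 0 12 -60; 0 0 0 1]
T6·…·T1 = [144/17 -270/17 0 -1368/17; -45/34 -12/17 0 -3/17; 0 0 12 -60; 0 0 0 1]

T = [144/17 -270/17 0 -1368/17; -45/34 -12/17 0 -3/17; 0 0 12 -60; 0 0 0 1]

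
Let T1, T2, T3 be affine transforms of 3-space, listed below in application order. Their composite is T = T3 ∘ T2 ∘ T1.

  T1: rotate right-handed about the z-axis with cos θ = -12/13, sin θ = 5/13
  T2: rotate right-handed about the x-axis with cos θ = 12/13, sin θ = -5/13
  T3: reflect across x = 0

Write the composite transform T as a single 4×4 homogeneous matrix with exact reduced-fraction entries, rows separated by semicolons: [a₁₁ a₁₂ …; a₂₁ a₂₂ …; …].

T1 = [-12/13 -5/13 0 0; 5/13 -12/13 0 0; 0 0 1 0; 0 0 0 1]
T2·T1 = [-12/13 -5/13 0 0; 60/169 -144/169 5/13 0; -25/169 60/169 12/13 0; 0 0 0 1]
T3·…·T1 = [12/13 5/13 0 0; 60/169 -144/169 5/13 0; -25/169 60/169 12/13 0; 0 0 0 1]

T = [12/13 5/13 0 0; 60/169 -144/169 5/13 0; -25/169 60/169 12/13 0; 0 0 0 1]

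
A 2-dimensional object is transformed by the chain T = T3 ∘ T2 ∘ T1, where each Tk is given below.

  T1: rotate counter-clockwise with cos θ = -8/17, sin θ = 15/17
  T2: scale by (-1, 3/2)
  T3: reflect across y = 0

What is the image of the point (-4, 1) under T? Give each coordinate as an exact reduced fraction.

T1 rotate counter-clockwise with cos θ = -8/17, sin θ = 15/17: (-4, 1) → (1, -4)
T2 scale by (-1, 3/2): (1, -4) → (-1, -6)
T3 reflect across y = 0: (-1, -6) → (-1, 6)

T(p) = (-1, 6)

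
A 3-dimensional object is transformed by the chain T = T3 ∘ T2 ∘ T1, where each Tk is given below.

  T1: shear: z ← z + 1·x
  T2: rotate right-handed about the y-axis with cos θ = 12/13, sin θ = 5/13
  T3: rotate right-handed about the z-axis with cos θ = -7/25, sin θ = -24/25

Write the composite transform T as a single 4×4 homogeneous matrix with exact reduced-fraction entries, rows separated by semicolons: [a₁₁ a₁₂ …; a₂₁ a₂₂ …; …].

T = [-119/325 24/25 -7/65 0; -408/325 -7/25 -24/65 0; 7/13 0 12/13 0; 0 0 0 1]

T1 = [1 0 0 0; 0 1 0 0; 1 0 1 0; 0 0 0 1]
T2·T1 = [17/13 0 5/13 0; 0 1 0 0; 7/13 0 12/13 0; 0 0 0 1]
T3·…·T1 = [-119/325 24/25 -7/65 0; -408/325 -7/25 -24/65 0; 7/13 0 12/13 0; 0 0 0 1]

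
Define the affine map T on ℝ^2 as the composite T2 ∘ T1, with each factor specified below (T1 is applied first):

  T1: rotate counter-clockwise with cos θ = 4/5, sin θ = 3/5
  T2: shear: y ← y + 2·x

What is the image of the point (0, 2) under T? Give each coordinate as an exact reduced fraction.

T(p) = (-6/5, -4/5)

T1 rotate counter-clockwise with cos θ = 4/5, sin θ = 3/5: (0, 2) → (-6/5, 8/5)
T2 shear: y ← y + 2·x: (-6/5, 8/5) → (-6/5, -4/5)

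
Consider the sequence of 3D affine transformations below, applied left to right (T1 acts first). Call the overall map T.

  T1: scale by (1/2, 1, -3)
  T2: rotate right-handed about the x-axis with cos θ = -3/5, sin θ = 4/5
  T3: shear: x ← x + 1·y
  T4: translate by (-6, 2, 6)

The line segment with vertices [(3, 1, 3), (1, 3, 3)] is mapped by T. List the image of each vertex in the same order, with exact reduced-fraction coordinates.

image vertices: (21/10, 43/5, 61/5), (-1/10, 37/5, 69/5)

T1 scale by (1/2, 1, -3): (3, 1, 3) → (3/2, 1, -9); (1, 3, 3) → (1/2, 3, -9)
T2 rotate right-handed about the x-axis with cos θ = -3/5, sin θ = 4/5: (3/2, 1, -9) → (3/2, 33/5, 31/5); (1/2, 3, -9) → (1/2, 27/5, 39/5)
T3 shear: x ← x + 1·y: (3/2, 33/5, 31/5) → (81/10, 33/5, 31/5); (1/2, 27/5, 39/5) → (59/10, 27/5, 39/5)
T4 translate by (-6, 2, 6): (81/10, 33/5, 31/5) → (21/10, 43/5, 61/5); (59/10, 27/5, 39/5) → (-1/10, 37/5, 69/5)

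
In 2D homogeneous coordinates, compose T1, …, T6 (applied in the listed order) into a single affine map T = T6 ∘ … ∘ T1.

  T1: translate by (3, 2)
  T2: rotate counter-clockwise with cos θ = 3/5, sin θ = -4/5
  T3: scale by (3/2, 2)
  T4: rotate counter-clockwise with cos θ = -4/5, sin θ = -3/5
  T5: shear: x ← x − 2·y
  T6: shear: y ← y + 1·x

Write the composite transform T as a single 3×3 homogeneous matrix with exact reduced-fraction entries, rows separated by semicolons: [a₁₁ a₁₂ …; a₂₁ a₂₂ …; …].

T1 = [1 0 3; 0 1 2; 0 0 1]
T2·T1 = [3/5 4/5 17/5; -4/5 3/5 -6/5; 0 0 1]
T3·…·T1 = [9/10 6/5 51/10; -8/5 6/5 -12/5; 0 0 1]
T4·…·T1 = [-42/25 -6/25 -138/25; 37/50 -42/25 -57/50; 0 0 1]
T5·…·T1 = [-79/25 78/25 -81/25; 37/50 -42/25 -57/50; 0 0 1]
T6·…·T1 = [-79/25 78/25 -81/25; -121/50 36/25 -219/50; 0 0 1]

T = [-79/25 78/25 -81/25; -121/50 36/25 -219/50; 0 0 1]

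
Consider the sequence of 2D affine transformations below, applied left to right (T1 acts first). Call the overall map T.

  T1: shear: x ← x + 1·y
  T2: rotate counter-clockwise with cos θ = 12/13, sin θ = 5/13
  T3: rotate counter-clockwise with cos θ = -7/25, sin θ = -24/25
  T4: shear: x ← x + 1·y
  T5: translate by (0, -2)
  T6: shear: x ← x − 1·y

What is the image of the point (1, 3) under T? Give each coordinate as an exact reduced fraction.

T(p) = (1763/325, -1834/325)

T1 shear: x ← x + 1·y: (1, 3) → (4, 3)
T2 rotate counter-clockwise with cos θ = 12/13, sin θ = 5/13: (4, 3) → (33/13, 56/13)
T3 rotate counter-clockwise with cos θ = -7/25, sin θ = -24/25: (33/13, 56/13) → (1113/325, -1184/325)
T4 shear: x ← x + 1·y: (1113/325, -1184/325) → (-71/325, -1184/325)
T5 translate by (0, -2): (-71/325, -1184/325) → (-71/325, -1834/325)
T6 shear: x ← x − 1·y: (-71/325, -1834/325) → (1763/325, -1834/325)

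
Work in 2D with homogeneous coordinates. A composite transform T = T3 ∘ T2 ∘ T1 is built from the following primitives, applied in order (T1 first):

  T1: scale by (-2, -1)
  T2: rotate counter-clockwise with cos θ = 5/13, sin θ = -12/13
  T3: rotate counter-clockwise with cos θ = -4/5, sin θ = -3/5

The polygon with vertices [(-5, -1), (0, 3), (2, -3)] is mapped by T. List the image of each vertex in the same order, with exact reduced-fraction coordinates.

image vertices: (-593/65, 274/65), (99/65, 168/65), (25/13, -60/13)

T1 scale by (-2, -1): (-5, -1) → (10, 1); (0, 3) → (0, -3); (2, -3) → (-4, 3)
T2 rotate counter-clockwise with cos θ = 5/13, sin θ = -12/13: (10, 1) → (62/13, -115/13); (0, -3) → (-36/13, -15/13); (-4, 3) → (16/13, 63/13)
T3 rotate counter-clockwise with cos θ = -4/5, sin θ = -3/5: (62/13, -115/13) → (-593/65, 274/65); (-36/13, -15/13) → (99/65, 168/65); (16/13, 63/13) → (25/13, -60/13)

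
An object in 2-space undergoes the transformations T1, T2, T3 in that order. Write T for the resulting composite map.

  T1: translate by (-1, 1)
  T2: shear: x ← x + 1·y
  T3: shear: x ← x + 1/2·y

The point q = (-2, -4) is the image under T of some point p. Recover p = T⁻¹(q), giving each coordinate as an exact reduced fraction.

p = (5, -5)

T1 = [1 0 -1; 0 1 1; 0 0 1]
T2·T1 = [1 1 0; 0 1 1; 0 0 1]
T3·…·T1 = [1 3/2 1/2; 0 1 1; 0 0 1]
det M = 1; M⁻¹ = [1 -3/2 1; 0 1 -1; 0 0 1]
M⁻¹ · (-2, -4)ᵀ = (5, -5)ᵀ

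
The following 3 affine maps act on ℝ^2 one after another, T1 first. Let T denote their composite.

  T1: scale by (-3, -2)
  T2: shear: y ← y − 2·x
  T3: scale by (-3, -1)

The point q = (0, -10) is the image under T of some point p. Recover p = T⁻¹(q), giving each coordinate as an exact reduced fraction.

T1 = [-3 0 0; 0 -2 0; 0 0 1]
T2·T1 = [-3 0 0; 6 -2 0; 0 0 1]
T3·…·T1 = [9 0 0; -6 2 0; 0 0 1]
det M = 18; M⁻¹ = [1/9 0 0; 1/3 1/2 0; 0 0 1]
M⁻¹ · (0, -10)ᵀ = (0, -5)ᵀ

p = (0, -5)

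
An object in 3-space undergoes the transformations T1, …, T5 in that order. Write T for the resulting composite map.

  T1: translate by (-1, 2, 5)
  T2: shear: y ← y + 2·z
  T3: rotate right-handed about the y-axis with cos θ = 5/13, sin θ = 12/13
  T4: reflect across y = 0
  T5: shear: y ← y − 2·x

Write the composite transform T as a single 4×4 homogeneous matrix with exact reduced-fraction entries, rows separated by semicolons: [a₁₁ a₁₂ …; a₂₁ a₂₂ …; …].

T1 = [1 0 0 -1; 0 1 0 2; 0 0 1 5; 0 0 0 1]
T2·T1 = [1 0 0 -1; 0 1 2 12; 0 0 1 5; 0 0 0 1]
T3·…·T1 = [5/13 0 12/13 55/13; 0 1 2 12; -12/13 0 5/13 37/13; 0 0 0 1]
T4·…·T1 = [5/13 0 12/13 55/13; 0 -1 -2 -12; -12/13 0 5/13 37/13; 0 0 0 1]
T5·…·T1 = [5/13 0 12/13 55/13; -10/13 -1 -50/13 -266/13; -12/13 0 5/13 37/13; 0 0 0 1]

T = [5/13 0 12/13 55/13; -10/13 -1 -50/13 -266/13; -12/13 0 5/13 37/13; 0 0 0 1]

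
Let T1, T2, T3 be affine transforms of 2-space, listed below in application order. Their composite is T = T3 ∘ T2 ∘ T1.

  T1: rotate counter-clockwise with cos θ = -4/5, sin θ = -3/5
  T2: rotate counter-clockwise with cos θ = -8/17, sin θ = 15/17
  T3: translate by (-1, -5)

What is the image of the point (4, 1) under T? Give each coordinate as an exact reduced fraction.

T(p) = (259/85, -492/85)

T1 rotate counter-clockwise with cos θ = -4/5, sin θ = -3/5: (4, 1) → (-13/5, -16/5)
T2 rotate counter-clockwise with cos θ = -8/17, sin θ = 15/17: (-13/5, -16/5) → (344/85, -67/85)
T3 translate by (-1, -5): (344/85, -67/85) → (259/85, -492/85)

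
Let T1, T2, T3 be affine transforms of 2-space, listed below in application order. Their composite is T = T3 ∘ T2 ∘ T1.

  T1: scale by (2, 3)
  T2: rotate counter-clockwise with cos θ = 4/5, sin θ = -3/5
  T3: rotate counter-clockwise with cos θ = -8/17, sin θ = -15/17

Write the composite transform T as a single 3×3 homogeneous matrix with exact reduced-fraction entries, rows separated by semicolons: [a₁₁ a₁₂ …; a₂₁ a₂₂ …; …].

T = [-154/85 108/85 0; -72/85 -231/85 0; 0 0 1]

T1 = [2 0 0; 0 3 0; 0 0 1]
T2·T1 = [8/5 9/5 0; -6/5 12/5 0; 0 0 1]
T3·…·T1 = [-154/85 108/85 0; -72/85 -231/85 0; 0 0 1]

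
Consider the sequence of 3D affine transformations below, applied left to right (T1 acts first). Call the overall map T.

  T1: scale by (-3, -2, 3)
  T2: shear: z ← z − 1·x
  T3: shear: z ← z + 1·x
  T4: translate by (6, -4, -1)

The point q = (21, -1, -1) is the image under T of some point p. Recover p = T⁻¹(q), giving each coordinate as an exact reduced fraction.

T1 = [-3 0 0 0; 0 -2 0 0; 0 0 3 0; 0 0 0 1]
T2·T1 = [-3 0 0 0; 0 -2 0 0; 3 0 3 0; 0 0 0 1]
T3·…·T1 = [-3 0 0 0; 0 -2 0 0; 0 0 3 0; 0 0 0 1]
T4·…·T1 = [-3 0 0 6; 0 -2 0 -4; 0 0 3 -1; 0 0 0 1]
det M = 18; M⁻¹ = [-1/3 0 0 2; 0 -1/2 0 -2; 0 0 1/3 1/3; 0 0 0 1]
M⁻¹ · (21, -1, -1)ᵀ = (-5, -3/2, 0)ᵀ

p = (-5, -3/2, 0)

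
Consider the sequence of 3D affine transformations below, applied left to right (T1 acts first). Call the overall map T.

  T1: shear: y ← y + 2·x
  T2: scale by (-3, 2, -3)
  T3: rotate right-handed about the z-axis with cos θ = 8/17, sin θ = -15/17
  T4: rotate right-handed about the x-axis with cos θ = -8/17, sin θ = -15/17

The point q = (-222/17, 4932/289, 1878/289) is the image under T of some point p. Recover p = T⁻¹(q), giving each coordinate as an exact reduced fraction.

p = (-2, -5, -4)

T1 = [1 0 0 0; 2 1 0 0; 0 0 1 0; 0 0 0 1]
T2·T1 = [-3 0 0 0; 4 2 0 0; 0 0 -3 0; 0 0 0 1]
T3·…·T1 = [36/17 30/17 0 0; 77/17 16/17 0 0; 0 0 -3 0; 0 0 0 1]
T4·…·T1 = [36/17 30/17 0 0; -616/289 -128/289 -45/17 0; -1155/289 -240/289 24/17 0; 0 0 0 1]
det M = 18; M⁻¹ = [-8/51 -40/289 -75/289 0; 77/102 48/289 90/289 0; 0 -5/17 8/51 0; 0 0 0 1]
M⁻¹ · (-222/17, 4932/289, 1878/289)ᵀ = (-2, -5, -4)ᵀ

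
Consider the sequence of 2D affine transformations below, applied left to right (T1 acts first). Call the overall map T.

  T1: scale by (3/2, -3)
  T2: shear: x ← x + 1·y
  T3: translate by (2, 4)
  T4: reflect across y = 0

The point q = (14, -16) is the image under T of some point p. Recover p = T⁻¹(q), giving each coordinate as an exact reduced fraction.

p = (0, -4)

T1 = [3/2 0 0; 0 -3 0; 0 0 1]
T2·T1 = [3/2 -3 0; 0 -3 0; 0 0 1]
T3·…·T1 = [3/2 -3 2; 0 -3 4; 0 0 1]
T4·…·T1 = [3/2 -3 2; 0 3 -4; 0 0 1]
det M = 9/2; M⁻¹ = [2/3 2/3 4/3; 0 1/3 4/3; 0 0 1]
M⁻¹ · (14, -16)ᵀ = (0, -4)ᵀ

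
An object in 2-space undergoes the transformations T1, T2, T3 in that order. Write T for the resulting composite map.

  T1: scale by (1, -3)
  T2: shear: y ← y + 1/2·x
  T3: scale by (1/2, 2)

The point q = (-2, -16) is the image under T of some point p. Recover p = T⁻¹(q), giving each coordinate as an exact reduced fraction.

T1 = [1 0 0; 0 -3 0; 0 0 1]
T2·T1 = [1 0 0; 1/2 -3 0; 0 0 1]
T3·…·T1 = [1/2 0 0; 1 -6 0; 0 0 1]
det M = -3; M⁻¹ = [2 0 0; 1/3 -1/6 0; 0 0 1]
M⁻¹ · (-2, -16)ᵀ = (-4, 2)ᵀ

p = (-4, 2)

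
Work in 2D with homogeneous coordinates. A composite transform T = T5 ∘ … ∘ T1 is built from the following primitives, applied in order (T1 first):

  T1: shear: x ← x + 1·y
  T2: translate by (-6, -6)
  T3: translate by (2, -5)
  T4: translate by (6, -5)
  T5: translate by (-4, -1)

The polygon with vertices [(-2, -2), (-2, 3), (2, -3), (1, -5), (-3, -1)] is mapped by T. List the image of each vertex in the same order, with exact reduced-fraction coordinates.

T1 shear: x ← x + 1·y: (-2, -2) → (-4, -2); (-2, 3) → (1, 3); (2, -3) → (-1, -3); (1, -5) → (-4, -5); (-3, -1) → (-4, -1)
T2 translate by (-6, -6): (-4, -2) → (-10, -8); (1, 3) → (-5, -3); (-1, -3) → (-7, -9); (-4, -5) → (-10, -11); (-4, -1) → (-10, -7)
T3 translate by (2, -5): (-10, -8) → (-8, -13); (-5, -3) → (-3, -8); (-7, -9) → (-5, -14); (-10, -11) → (-8, -16); (-10, -7) → (-8, -12)
T4 translate by (6, -5): (-8, -13) → (-2, -18); (-3, -8) → (3, -13); (-5, -14) → (1, -19); (-8, -16) → (-2, -21); (-8, -12) → (-2, -17)
T5 translate by (-4, -1): (-2, -18) → (-6, -19); (3, -13) → (-1, -14); (1, -19) → (-3, -20); (-2, -21) → (-6, -22); (-2, -17) → (-6, -18)

image vertices: (-6, -19), (-1, -14), (-3, -20), (-6, -22), (-6, -18)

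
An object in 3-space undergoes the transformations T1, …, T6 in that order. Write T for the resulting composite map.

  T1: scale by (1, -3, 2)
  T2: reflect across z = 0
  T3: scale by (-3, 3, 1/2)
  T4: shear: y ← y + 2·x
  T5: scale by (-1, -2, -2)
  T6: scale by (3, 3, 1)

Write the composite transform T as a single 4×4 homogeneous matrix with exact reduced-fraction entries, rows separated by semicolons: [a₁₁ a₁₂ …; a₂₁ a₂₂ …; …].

T = [9 0 0 0; 36 54 0 0; 0 0 2 0; 0 0 0 1]

T1 = [1 0 0 0; 0 -3 0 0; 0 0 2 0; 0 0 0 1]
T2·T1 = [1 0 0 0; 0 -3 0 0; 0 0 -2 0; 0 0 0 1]
T3·…·T1 = [-3 0 0 0; 0 -9 0 0; 0 0 -1 0; 0 0 0 1]
T4·…·T1 = [-3 0 0 0; -6 -9 0 0; 0 0 -1 0; 0 0 0 1]
T5·…·T1 = [3 0 0 0; 12 18 0 0; 0 0 2 0; 0 0 0 1]
T6·…·T1 = [9 0 0 0; 36 54 0 0; 0 0 2 0; 0 0 0 1]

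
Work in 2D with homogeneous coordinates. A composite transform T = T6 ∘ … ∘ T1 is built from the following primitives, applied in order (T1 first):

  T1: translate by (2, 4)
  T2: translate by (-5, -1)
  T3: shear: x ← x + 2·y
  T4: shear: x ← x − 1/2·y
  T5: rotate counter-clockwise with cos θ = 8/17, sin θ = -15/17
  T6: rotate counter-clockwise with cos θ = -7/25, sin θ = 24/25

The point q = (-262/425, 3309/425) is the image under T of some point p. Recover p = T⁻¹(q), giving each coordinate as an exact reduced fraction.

p = (-1, 3)

T1 = [1 0 2; 0 1 4; 0 0 1]
T2·T1 = [1 0 -3; 0 1 3; 0 0 1]
T3·…·T1 = [1 2 3; 0 1 3; 0 0 1]
T4·…·T1 = [1 3/2 3/2; 0 1 3; 0 0 1]
T5·…·T1 = [8/17 27/17 57/17; -15/17 -29/34 3/34; 0 0 1]
T6·…·T1 = [304/425 159/425 -87/85; 297/425 1499/850 543/170; 0 0 1]
det M = 1; M⁻¹ = [1499/850 -159/425 3; -297/425 304/425 -3; 0 0 1]
M⁻¹ · (-262/425, 3309/425)ᵀ = (-1, 3)ᵀ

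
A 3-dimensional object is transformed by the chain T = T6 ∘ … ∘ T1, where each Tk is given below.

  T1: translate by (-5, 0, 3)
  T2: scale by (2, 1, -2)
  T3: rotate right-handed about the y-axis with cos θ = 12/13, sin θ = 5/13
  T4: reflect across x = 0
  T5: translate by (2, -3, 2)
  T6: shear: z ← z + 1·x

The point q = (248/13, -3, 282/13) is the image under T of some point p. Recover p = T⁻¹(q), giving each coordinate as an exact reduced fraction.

p = (-3, 0, 0)

T1 = [1 0 0 -5; 0 1 0 0; 0 0 1 3; 0 0 0 1]
T2·T1 = [2 0 0 -10; 0 1 0 0; 0 0 -2 -6; 0 0 0 1]
T3·…·T1 = [24/13 0 -10/13 -150/13; 0 1 0 0; -10/13 0 -24/13 -22/13; 0 0 0 1]
T4·…·T1 = [-24/13 0 10/13 150/13; 0 1 0 0; -10/13 0 -24/13 -22/13; 0 0 0 1]
T5·…·T1 = [-24/13 0 10/13 176/13; 0 1 0 -3; -10/13 0 -24/13 4/13; 0 0 0 1]
T6·…·T1 = [-24/13 0 10/13 176/13; 0 1 0 -3; -34/13 0 -14/13 180/13; 0 0 0 1]
det M = 4; M⁻¹ = [-7/26 0 -5/26 82/13; 0 1 0 3; 17/26 0 -6/13 -32/13; 0 0 0 1]
M⁻¹ · (248/13, -3, 282/13)ᵀ = (-3, 0, 0)ᵀ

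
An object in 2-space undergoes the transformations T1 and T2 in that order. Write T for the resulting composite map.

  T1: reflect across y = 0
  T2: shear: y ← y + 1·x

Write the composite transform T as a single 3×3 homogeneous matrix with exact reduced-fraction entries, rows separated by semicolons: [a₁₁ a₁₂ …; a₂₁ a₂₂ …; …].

T1 = [1 0 0; 0 -1 0; 0 0 1]
T2·T1 = [1 0 0; 1 -1 0; 0 0 1]

T = [1 0 0; 1 -1 0; 0 0 1]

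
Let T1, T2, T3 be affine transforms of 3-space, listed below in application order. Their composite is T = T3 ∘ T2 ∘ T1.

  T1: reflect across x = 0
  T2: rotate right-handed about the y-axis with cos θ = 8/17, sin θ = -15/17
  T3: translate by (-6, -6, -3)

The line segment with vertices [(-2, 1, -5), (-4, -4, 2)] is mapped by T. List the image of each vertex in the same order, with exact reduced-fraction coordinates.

T1 reflect across x = 0: (-2, 1, -5) → (2, 1, -5); (-4, -4, 2) → (4, -4, 2)
T2 rotate right-handed about the y-axis with cos θ = 8/17, sin θ = -15/17: (2, 1, -5) → (91/17, 1, -10/17); (4, -4, 2) → (2/17, -4, 76/17)
T3 translate by (-6, -6, -3): (91/17, 1, -10/17) → (-11/17, -5, -61/17); (2/17, -4, 76/17) → (-100/17, -10, 25/17)

image vertices: (-11/17, -5, -61/17), (-100/17, -10, 25/17)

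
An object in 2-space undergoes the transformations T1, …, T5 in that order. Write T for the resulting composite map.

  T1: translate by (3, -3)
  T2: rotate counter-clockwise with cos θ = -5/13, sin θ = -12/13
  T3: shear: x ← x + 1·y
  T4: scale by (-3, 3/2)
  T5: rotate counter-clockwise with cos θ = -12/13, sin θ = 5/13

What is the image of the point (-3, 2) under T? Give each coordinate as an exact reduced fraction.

T(p) = (-579/338, 15/169)

T1 translate by (3, -3): (-3, 2) → (0, -1)
T2 rotate counter-clockwise with cos θ = -5/13, sin θ = -12/13: (0, -1) → (-12/13, 5/13)
T3 shear: x ← x + 1·y: (-12/13, 5/13) → (-7/13, 5/13)
T4 scale by (-3, 3/2): (-7/13, 5/13) → (21/13, 15/26)
T5 rotate counter-clockwise with cos θ = -12/13, sin θ = 5/13: (21/13, 15/26) → (-579/338, 15/169)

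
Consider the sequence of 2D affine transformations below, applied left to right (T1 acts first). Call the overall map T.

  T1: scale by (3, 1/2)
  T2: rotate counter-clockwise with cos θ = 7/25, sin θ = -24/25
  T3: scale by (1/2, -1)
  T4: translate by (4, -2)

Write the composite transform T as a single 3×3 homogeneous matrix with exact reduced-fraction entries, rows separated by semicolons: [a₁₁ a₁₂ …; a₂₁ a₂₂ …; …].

T1 = [3 0 0; 0 1/2 0; 0 0 1]
T2·T1 = [21/25 12/25 0; -72/25 7/50 0; 0 0 1]
T3·…·T1 = [21/50 6/25 0; 72/25 -7/50 0; 0 0 1]
T4·…·T1 = [21/50 6/25 4; 72/25 -7/50 -2; 0 0 1]

T = [21/50 6/25 4; 72/25 -7/50 -2; 0 0 1]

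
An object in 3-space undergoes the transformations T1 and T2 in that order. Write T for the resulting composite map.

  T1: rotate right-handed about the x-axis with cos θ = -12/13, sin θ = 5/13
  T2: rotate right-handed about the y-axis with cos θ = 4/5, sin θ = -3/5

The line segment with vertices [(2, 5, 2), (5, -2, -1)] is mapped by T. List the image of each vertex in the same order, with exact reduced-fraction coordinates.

image vertices: (101/65, -70/13, 82/65), (254/65, 29/13, 203/65)

T1 rotate right-handed about the x-axis with cos θ = -12/13, sin θ = 5/13: (2, 5, 2) → (2, -70/13, 1/13); (5, -2, -1) → (5, 29/13, 2/13)
T2 rotate right-handed about the y-axis with cos θ = 4/5, sin θ = -3/5: (2, -70/13, 1/13) → (101/65, -70/13, 82/65); (5, 29/13, 2/13) → (254/65, 29/13, 203/65)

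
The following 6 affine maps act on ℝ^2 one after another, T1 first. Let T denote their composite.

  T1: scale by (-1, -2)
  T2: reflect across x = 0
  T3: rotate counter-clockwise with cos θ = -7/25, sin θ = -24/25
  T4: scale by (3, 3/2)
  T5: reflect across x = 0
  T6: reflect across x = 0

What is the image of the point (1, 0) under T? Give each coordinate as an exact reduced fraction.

T1 scale by (-1, -2): (1, 0) → (-1, 0)
T2 reflect across x = 0: (-1, 0) → (1, 0)
T3 rotate counter-clockwise with cos θ = -7/25, sin θ = -24/25: (1, 0) → (-7/25, -24/25)
T4 scale by (3, 3/2): (-7/25, -24/25) → (-21/25, -36/25)
T5 reflect across x = 0: (-21/25, -36/25) → (21/25, -36/25)
T6 reflect across x = 0: (21/25, -36/25) → (-21/25, -36/25)

T(p) = (-21/25, -36/25)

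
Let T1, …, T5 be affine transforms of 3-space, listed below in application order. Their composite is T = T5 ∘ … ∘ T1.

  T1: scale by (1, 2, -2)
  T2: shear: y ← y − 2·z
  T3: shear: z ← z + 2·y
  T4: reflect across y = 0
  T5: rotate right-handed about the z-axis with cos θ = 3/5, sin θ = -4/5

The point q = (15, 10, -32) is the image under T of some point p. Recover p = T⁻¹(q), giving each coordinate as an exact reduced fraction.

p = (1, -5, -2)

T1 = [1 0 0 0; 0 2 0 0; 0 0 -2 0; 0 0 0 1]
T2·T1 = [1 0 0 0; 0 2 4 0; 0 0 -2 0; 0 0 0 1]
T3·…·T1 = [1 0 0 0; 0 2 4 0; 0 4 6 0; 0 0 0 1]
T4·…·T1 = [1 0 0 0; 0 -2 -4 0; 0 4 6 0; 0 0 0 1]
T5·…·T1 = [3/5 -8/5 -16/5 0; -4/5 -6/5 -12/5 0; 0 4 6 0; 0 0 0 1]
det M = 4; M⁻¹ = [3/5 -4/5 0 0; 6/5 9/10 1 0; -4/5 -3/5 -1/2 0; 0 0 0 1]
M⁻¹ · (15, 10, -32)ᵀ = (1, -5, -2)ᵀ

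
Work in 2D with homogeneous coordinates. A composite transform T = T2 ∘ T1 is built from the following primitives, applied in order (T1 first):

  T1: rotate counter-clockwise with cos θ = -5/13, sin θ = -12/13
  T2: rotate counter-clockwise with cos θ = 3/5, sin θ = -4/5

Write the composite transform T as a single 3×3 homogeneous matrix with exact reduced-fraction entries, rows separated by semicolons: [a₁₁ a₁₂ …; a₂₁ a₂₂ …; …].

T1 = [-5/13 12/13 0; -12/13 -5/13 0; 0 0 1]
T2·T1 = [-63/65 16/65 0; -16/65 -63/65 0; 0 0 1]

T = [-63/65 16/65 0; -16/65 -63/65 0; 0 0 1]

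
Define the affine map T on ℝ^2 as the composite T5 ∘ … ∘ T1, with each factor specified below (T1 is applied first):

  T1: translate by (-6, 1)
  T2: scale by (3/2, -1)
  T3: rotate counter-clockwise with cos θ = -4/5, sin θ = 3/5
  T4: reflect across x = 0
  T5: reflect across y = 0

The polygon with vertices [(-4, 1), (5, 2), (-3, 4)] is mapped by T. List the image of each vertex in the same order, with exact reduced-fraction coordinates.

image vertices: (-66/5, 37/5), (-3, -3/2), (-69/5, 41/10)

T1 translate by (-6, 1): (-4, 1) → (-10, 2); (5, 2) → (-1, 3); (-3, 4) → (-9, 5)
T2 scale by (3/2, -1): (-10, 2) → (-15, -2); (-1, 3) → (-3/2, -3); (-9, 5) → (-27/2, -5)
T3 rotate counter-clockwise with cos θ = -4/5, sin θ = 3/5: (-15, -2) → (66/5, -37/5); (-3/2, -3) → (3, 3/2); (-27/2, -5) → (69/5, -41/10)
T4 reflect across x = 0: (66/5, -37/5) → (-66/5, -37/5); (3, 3/2) → (-3, 3/2); (69/5, -41/10) → (-69/5, -41/10)
T5 reflect across y = 0: (-66/5, -37/5) → (-66/5, 37/5); (-3, 3/2) → (-3, -3/2); (-69/5, -41/10) → (-69/5, 41/10)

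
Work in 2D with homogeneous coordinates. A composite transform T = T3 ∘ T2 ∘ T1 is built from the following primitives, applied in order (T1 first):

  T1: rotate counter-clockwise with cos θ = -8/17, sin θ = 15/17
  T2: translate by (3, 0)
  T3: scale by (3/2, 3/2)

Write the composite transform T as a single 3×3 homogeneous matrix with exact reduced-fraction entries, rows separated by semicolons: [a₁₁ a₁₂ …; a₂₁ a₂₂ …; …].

T1 = [-8/17 -15/17 0; 15/17 -8/17 0; 0 0 1]
T2·T1 = [-8/17 -15/17 3; 15/17 -8/17 0; 0 0 1]
T3·…·T1 = [-12/17 -45/34 9/2; 45/34 -12/17 0; 0 0 1]

T = [-12/17 -45/34 9/2; 45/34 -12/17 0; 0 0 1]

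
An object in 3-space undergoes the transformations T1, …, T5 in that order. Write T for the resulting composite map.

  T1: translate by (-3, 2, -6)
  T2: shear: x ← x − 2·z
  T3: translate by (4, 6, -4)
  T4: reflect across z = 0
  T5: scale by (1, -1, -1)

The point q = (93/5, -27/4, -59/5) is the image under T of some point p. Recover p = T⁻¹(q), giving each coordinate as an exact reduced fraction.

T1 = [1 0 0 -3; 0 1 0 2; 0 0 1 -6; 0 0 0 1]
T2·T1 = [1 0 -2 9; 0 1 0 2; 0 0 1 -6; 0 0 0 1]
T3·…·T1 = [1 0 -2 13; 0 1 0 8; 0 0 1 -10; 0 0 0 1]
T4·…·T1 = [1 0 -2 13; 0 1 0 8; 0 0 -1 10; 0 0 0 1]
T5·…·T1 = [1 0 -2 13; 0 -1 0 -8; 0 0 1 -10; 0 0 0 1]
det M = -1; M⁻¹ = [1 0 2 7; 0 -1 0 -8; 0 0 1 10; 0 0 0 1]
M⁻¹ · (93/5, -27/4, -59/5)ᵀ = (2, -5/4, -9/5)ᵀ

p = (2, -5/4, -9/5)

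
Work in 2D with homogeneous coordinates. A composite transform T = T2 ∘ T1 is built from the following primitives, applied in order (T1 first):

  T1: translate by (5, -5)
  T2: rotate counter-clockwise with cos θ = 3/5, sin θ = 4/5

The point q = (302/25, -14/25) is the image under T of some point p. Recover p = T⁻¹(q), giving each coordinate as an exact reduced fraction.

p = (9/5, -5)

T1 = [1 0 5; 0 1 -5; 0 0 1]
T2·T1 = [3/5 -4/5 7; 4/5 3/5 1; 0 0 1]
det M = 1; M⁻¹ = [3/5 4/5 -5; -4/5 3/5 5; 0 0 1]
M⁻¹ · (302/25, -14/25)ᵀ = (9/5, -5)ᵀ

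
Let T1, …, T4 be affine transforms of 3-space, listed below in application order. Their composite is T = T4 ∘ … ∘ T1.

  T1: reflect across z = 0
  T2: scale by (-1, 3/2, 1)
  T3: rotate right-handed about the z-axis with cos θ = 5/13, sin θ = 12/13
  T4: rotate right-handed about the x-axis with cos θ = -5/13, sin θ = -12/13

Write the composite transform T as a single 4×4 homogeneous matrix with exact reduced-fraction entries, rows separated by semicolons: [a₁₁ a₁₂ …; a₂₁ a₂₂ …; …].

T1 = [1 0 0 0; 0 1 0 0; 0 0 -1 0; 0 0 0 1]
T2·T1 = [-1 0 0 0; 0 3/2 0 0; 0 0 -1 0; 0 0 0 1]
T3·…·T1 = [-5/13 -18/13 0 0; -12/13 15/26 0 0; 0 0 -1 0; 0 0 0 1]
T4·…·T1 = [-5/13 -18/13 0 0; 60/169 -75/338 -12/13 0; 144/169 -90/169 5/13 0; 0 0 0 1]

T = [-5/13 -18/13 0 0; 60/169 -75/338 -12/13 0; 144/169 -90/169 5/13 0; 0 0 0 1]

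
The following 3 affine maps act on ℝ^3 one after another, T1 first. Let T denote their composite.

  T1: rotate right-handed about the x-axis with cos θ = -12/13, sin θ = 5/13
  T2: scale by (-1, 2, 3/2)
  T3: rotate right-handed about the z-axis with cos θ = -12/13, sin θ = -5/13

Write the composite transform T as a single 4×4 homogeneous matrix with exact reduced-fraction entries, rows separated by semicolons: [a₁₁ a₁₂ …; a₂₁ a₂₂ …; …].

T1 = [1 0 0 0; 0 -12/13 -5/13 0; 0 5/13 -12/13 0; 0 0 0 1]
T2·T1 = [-1 0 0 0; 0 -24/13 -10/13 0; 0 15/26 -18/13 0; 0 0 0 1]
T3·…·T1 = [12/13 -120/169 -50/169 0; 5/13 288/169 120/169 0; 0 15/26 -18/13 0; 0 0 0 1]

T = [12/13 -120/169 -50/169 0; 5/13 288/169 120/169 0; 0 15/26 -18/13 0; 0 0 0 1]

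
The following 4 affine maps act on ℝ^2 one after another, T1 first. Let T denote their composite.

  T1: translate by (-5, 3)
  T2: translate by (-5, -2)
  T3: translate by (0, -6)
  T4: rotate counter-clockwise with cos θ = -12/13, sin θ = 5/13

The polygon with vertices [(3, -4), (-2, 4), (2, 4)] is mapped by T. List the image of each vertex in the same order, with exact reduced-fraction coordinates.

image vertices: (129/13, 73/13), (149/13, -48/13), (101/13, -28/13)

T1 translate by (-5, 3): (3, -4) → (-2, -1); (-2, 4) → (-7, 7); (2, 4) → (-3, 7)
T2 translate by (-5, -2): (-2, -1) → (-7, -3); (-7, 7) → (-12, 5); (-3, 7) → (-8, 5)
T3 translate by (0, -6): (-7, -3) → (-7, -9); (-12, 5) → (-12, -1); (-8, 5) → (-8, -1)
T4 rotate counter-clockwise with cos θ = -12/13, sin θ = 5/13: (-7, -9) → (129/13, 73/13); (-12, -1) → (149/13, -48/13); (-8, -1) → (101/13, -28/13)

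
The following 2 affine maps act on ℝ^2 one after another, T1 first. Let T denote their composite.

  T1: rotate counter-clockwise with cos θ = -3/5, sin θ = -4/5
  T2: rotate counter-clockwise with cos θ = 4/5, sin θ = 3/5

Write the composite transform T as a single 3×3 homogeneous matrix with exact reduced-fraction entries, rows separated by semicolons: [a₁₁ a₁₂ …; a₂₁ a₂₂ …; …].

T1 = [-3/5 4/5 0; -4/5 -3/5 0; 0 0 1]
T2·T1 = [0 1 0; -1 0 0; 0 0 1]

T = [0 1 0; -1 0 0; 0 0 1]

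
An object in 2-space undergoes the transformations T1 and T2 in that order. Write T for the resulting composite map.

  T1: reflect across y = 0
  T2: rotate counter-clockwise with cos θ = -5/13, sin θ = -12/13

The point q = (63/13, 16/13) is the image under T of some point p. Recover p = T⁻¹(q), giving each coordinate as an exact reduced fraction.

T1 = [1 0 0; 0 -1 0; 0 0 1]
T2·T1 = [-5/13 -12/13 0; -12/13 5/13 0; 0 0 1]
det M = -1; M⁻¹ = [-5/13 -12/13 0; -12/13 5/13 0; 0 0 1]
M⁻¹ · (63/13, 16/13)ᵀ = (-3, -4)ᵀ

p = (-3, -4)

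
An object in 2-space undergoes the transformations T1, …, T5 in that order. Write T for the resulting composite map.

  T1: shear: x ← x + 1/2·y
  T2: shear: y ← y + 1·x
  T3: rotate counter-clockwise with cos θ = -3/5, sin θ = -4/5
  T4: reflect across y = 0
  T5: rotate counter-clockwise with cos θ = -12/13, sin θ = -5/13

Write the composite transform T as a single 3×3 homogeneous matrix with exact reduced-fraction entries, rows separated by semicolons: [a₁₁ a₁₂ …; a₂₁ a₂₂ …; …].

T1 = [1 1/2 0; 0 1 0; 0 0 1]
T2·T1 = [1 1/2 0; 1 3/2 0; 0 0 1]
T3·…·T1 = [1/5 9/10 0; -7/5 -13/10 0; 0 0 1]
T4·…·T1 = [1/5 9/10 0; 7/5 13/10 0; 0 0 1]
T5·…·T1 = [23/65 -43/130 0; -89/65 -201/130 0; 0 0 1]

T = [23/65 -43/130 0; -89/65 -201/130 0; 0 0 1]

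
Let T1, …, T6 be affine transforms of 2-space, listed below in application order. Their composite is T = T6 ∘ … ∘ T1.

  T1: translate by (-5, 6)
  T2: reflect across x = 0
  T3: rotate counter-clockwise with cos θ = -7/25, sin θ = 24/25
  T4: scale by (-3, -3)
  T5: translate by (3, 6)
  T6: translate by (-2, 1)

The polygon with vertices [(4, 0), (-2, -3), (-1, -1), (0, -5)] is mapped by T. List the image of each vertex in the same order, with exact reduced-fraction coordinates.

T1 translate by (-5, 6): (4, 0) → (-1, 6); (-2, -3) → (-7, 3); (-1, -1) → (-6, 5); (0, -5) → (-5, 1)
T2 reflect across x = 0: (-1, 6) → (1, 6); (-7, 3) → (7, 3); (-6, 5) → (6, 5); (-5, 1) → (5, 1)
T3 rotate counter-clockwise with cos θ = -7/25, sin θ = 24/25: (1, 6) → (-151/25, -18/25); (7, 3) → (-121/25, 147/25); (6, 5) → (-162/25, 109/25); (5, 1) → (-59/25, 113/25)
T4 scale by (-3, -3): (-151/25, -18/25) → (453/25, 54/25); (-121/25, 147/25) → (363/25, -441/25); (-162/25, 109/25) → (486/25, -327/25); (-59/25, 113/25) → (177/25, -339/25)
T5 translate by (3, 6): (453/25, 54/25) → (528/25, 204/25); (363/25, -441/25) → (438/25, -291/25); (486/25, -327/25) → (561/25, -177/25); (177/25, -339/25) → (252/25, -189/25)
T6 translate by (-2, 1): (528/25, 204/25) → (478/25, 229/25); (438/25, -291/25) → (388/25, -266/25); (561/25, -177/25) → (511/25, -152/25); (252/25, -189/25) → (202/25, -164/25)

image vertices: (478/25, 229/25), (388/25, -266/25), (511/25, -152/25), (202/25, -164/25)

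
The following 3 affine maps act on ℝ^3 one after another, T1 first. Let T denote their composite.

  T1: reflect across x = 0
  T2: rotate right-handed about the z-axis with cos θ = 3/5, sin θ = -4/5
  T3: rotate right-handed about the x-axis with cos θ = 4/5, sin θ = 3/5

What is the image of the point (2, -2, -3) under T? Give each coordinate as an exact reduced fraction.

T(p) = (-14/5, 53/25, -54/25)

T1 reflect across x = 0: (2, -2, -3) → (-2, -2, -3)
T2 rotate right-handed about the z-axis with cos θ = 3/5, sin θ = -4/5: (-2, -2, -3) → (-14/5, 2/5, -3)
T3 rotate right-handed about the x-axis with cos θ = 4/5, sin θ = 3/5: (-14/5, 2/5, -3) → (-14/5, 53/25, -54/25)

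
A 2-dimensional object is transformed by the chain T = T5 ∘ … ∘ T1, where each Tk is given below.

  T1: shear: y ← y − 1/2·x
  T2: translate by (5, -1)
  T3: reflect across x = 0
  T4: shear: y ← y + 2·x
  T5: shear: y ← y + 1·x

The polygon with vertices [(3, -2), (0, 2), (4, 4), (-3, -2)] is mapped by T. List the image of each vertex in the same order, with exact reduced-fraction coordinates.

image vertices: (-8, -57/2), (-5, -14), (-9, -26), (-2, -15/2)

T1 shear: y ← y − 1/2·x: (3, -2) → (3, -7/2); (0, 2) → (0, 2); (4, 4) → (4, 2); (-3, -2) → (-3, -1/2)
T2 translate by (5, -1): (3, -7/2) → (8, -9/2); (0, 2) → (5, 1); (4, 2) → (9, 1); (-3, -1/2) → (2, -3/2)
T3 reflect across x = 0: (8, -9/2) → (-8, -9/2); (5, 1) → (-5, 1); (9, 1) → (-9, 1); (2, -3/2) → (-2, -3/2)
T4 shear: y ← y + 2·x: (-8, -9/2) → (-8, -41/2); (-5, 1) → (-5, -9); (-9, 1) → (-9, -17); (-2, -3/2) → (-2, -11/2)
T5 shear: y ← y + 1·x: (-8, -41/2) → (-8, -57/2); (-5, -9) → (-5, -14); (-9, -17) → (-9, -26); (-2, -11/2) → (-2, -15/2)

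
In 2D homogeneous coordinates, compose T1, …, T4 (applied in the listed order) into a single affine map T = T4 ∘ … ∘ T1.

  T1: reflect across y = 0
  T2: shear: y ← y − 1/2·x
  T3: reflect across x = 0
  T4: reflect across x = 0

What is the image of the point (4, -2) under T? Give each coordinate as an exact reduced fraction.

T(p) = (4, 0)

T1 reflect across y = 0: (4, -2) → (4, 2)
T2 shear: y ← y − 1/2·x: (4, 2) → (4, 0)
T3 reflect across x = 0: (4, 0) → (-4, 0)
T4 reflect across x = 0: (-4, 0) → (4, 0)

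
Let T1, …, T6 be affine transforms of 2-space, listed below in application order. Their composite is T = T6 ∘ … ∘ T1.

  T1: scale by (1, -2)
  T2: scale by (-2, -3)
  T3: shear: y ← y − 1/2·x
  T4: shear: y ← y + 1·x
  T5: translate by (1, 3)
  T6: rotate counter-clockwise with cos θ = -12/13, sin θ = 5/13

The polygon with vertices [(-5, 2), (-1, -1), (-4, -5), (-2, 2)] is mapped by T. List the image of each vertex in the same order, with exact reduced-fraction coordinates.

image vertices: (-232/13, -185/13), (-2, 3), (7/13, 321/13), (-145/13, -179/13)

T1 scale by (1, -2): (-5, 2) → (-5, -4); (-1, -1) → (-1, 2); (-4, -5) → (-4, 10); (-2, 2) → (-2, -4)
T2 scale by (-2, -3): (-5, -4) → (10, 12); (-1, 2) → (2, -6); (-4, 10) → (8, -30); (-2, -4) → (4, 12)
T3 shear: y ← y − 1/2·x: (10, 12) → (10, 7); (2, -6) → (2, -7); (8, -30) → (8, -34); (4, 12) → (4, 10)
T4 shear: y ← y + 1·x: (10, 7) → (10, 17); (2, -7) → (2, -5); (8, -34) → (8, -26); (4, 10) → (4, 14)
T5 translate by (1, 3): (10, 17) → (11, 20); (2, -5) → (3, -2); (8, -26) → (9, -23); (4, 14) → (5, 17)
T6 rotate counter-clockwise with cos θ = -12/13, sin θ = 5/13: (11, 20) → (-232/13, -185/13); (3, -2) → (-2, 3); (9, -23) → (7/13, 321/13); (5, 17) → (-145/13, -179/13)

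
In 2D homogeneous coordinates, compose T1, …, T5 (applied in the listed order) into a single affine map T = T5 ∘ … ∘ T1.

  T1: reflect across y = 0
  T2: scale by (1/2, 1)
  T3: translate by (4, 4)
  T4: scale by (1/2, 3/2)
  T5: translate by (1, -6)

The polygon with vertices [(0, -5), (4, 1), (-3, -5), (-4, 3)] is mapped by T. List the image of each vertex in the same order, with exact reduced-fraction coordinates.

image vertices: (3, 15/2), (4, -3/2), (9/4, 15/2), (2, -9/2)

T1 reflect across y = 0: (0, -5) → (0, 5); (4, 1) → (4, -1); (-3, -5) → (-3, 5); (-4, 3) → (-4, -3)
T2 scale by (1/2, 1): (0, 5) → (0, 5); (4, -1) → (2, -1); (-3, 5) → (-3/2, 5); (-4, -3) → (-2, -3)
T3 translate by (4, 4): (0, 5) → (4, 9); (2, -1) → (6, 3); (-3/2, 5) → (5/2, 9); (-2, -3) → (2, 1)
T4 scale by (1/2, 3/2): (4, 9) → (2, 27/2); (6, 3) → (3, 9/2); (5/2, 9) → (5/4, 27/2); (2, 1) → (1, 3/2)
T5 translate by (1, -6): (2, 27/2) → (3, 15/2); (3, 9/2) → (4, -3/2); (5/4, 27/2) → (9/4, 15/2); (1, 3/2) → (2, -9/2)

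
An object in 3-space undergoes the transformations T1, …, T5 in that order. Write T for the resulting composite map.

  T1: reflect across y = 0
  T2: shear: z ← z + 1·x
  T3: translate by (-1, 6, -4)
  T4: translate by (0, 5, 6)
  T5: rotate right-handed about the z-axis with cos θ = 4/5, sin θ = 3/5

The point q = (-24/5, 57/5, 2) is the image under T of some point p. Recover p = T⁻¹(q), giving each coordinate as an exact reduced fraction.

p = (4, -1, -4)

T1 = [1 0 0 0; 0 -1 0 0; 0 0 1 0; 0 0 0 1]
T2·T1 = [1 0 0 0; 0 -1 0 0; 1 0 1 0; 0 0 0 1]
T3·…·T1 = [1 0 0 -1; 0 -1 0 6; 1 0 1 -4; 0 0 0 1]
T4·…·T1 = [1 0 0 -1; 0 -1 0 11; 1 0 1 2; 0 0 0 1]
T5·…·T1 = [4/5 3/5 0 -37/5; 3/5 -4/5 0 41/5; 1 0 1 2; 0 0 0 1]
det M = -1; M⁻¹ = [4/5 3/5 0 1; 3/5 -4/5 0 11; -4/5 -3/5 1 -3; 0 0 0 1]
M⁻¹ · (-24/5, 57/5, 2)ᵀ = (4, -1, -4)ᵀ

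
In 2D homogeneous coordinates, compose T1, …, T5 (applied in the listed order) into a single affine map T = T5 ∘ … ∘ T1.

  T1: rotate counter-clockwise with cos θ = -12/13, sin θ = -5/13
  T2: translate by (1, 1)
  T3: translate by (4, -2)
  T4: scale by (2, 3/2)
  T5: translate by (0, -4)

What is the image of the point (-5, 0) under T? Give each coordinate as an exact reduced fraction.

T(p) = (250/13, -34/13)

T1 rotate counter-clockwise with cos θ = -12/13, sin θ = -5/13: (-5, 0) → (60/13, 25/13)
T2 translate by (1, 1): (60/13, 25/13) → (73/13, 38/13)
T3 translate by (4, -2): (73/13, 38/13) → (125/13, 12/13)
T4 scale by (2, 3/2): (125/13, 12/13) → (250/13, 18/13)
T5 translate by (0, -4): (250/13, 18/13) → (250/13, -34/13)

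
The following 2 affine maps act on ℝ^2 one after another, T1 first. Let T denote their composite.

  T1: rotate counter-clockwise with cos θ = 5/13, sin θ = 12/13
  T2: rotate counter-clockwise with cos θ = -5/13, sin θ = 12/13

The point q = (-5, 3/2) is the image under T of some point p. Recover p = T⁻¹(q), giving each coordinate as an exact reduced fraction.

p = (5, -3/2)

T1 = [5/13 -12/13 0; 12/13 5/13 0; 0 0 1]
T2·T1 = [-1 0 0; 0 -1 0; 0 0 1]
det M = 1; M⁻¹ = [-1 0 0; 0 -1 0; 0 0 1]
M⁻¹ · (-5, 3/2)ᵀ = (5, -3/2)ᵀ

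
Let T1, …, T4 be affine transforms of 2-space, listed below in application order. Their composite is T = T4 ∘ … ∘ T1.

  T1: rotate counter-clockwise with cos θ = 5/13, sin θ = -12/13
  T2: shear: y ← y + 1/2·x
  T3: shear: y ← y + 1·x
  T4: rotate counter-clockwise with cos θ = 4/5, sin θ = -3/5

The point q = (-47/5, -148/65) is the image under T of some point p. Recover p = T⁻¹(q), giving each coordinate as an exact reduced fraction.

p = (-4, -5)

T1 = [5/13 12/13 0; -12/13 5/13 0; 0 0 1]
T2·T1 = [5/13 12/13 0; -19/26 11/13 0; 0 0 1]
T3·…·T1 = [5/13 12/13 0; -9/26 23/13 0; 0 0 1]
T4·…·T1 = [1/10 9/5 0; -33/65 56/65 0; 0 0 1]
det M = 1; M⁻¹ = [56/65 -9/5 0; 33/65 1/10 0; 0 0 1]
M⁻¹ · (-47/5, -148/65)ᵀ = (-4, -5)ᵀ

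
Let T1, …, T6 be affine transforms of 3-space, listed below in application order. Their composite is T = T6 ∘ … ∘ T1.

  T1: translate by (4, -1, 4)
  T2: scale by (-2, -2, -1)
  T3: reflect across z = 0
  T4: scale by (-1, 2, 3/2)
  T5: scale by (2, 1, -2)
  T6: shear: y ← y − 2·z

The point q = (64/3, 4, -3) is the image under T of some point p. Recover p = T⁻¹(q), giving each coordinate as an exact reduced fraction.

T1 = [1 0 0 4; 0 1 0 -1; 0 0 1 4; 0 0 0 1]
T2·T1 = [-2 0 0 -8; 0 -2 0 2; 0 0 -1 -4; 0 0 0 1]
T3·…·T1 = [-2 0 0 -8; 0 -2 0 2; 0 0 1 4; 0 0 0 1]
T4·…·T1 = [2 0 0 8; 0 -4 0 4; 0 0 3/2 6; 0 0 0 1]
T5·…·T1 = [4 0 0 16; 0 -4 0 4; 0 0 -3 -12; 0 0 0 1]
T6·…·T1 = [4 0 0 16; 0 -4 6 28; 0 0 -3 -12; 0 0 0 1]
det M = 48; M⁻¹ = [1/4 0 0 -4; 0 -1/4 -1/2 1; 0 0 -1/3 -4; 0 0 0 1]
M⁻¹ · (64/3, 4, -3)ᵀ = (4/3, 3/2, -3)ᵀ

p = (4/3, 3/2, -3)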